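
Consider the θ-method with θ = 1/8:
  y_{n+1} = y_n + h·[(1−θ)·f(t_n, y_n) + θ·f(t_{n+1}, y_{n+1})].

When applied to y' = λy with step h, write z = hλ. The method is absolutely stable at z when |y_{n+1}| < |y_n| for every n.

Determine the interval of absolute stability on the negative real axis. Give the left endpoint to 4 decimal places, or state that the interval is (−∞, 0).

Test eqn y'=λy, z=hλ:
  y_{n+1} = y_n + z·[7/8·y_n + 1/8·y_{n+1}] ⇒ (1 − 1/8z)y_{n+1} = (1 + 7/8z)y_n
  so R(z) = (1 + 7/8z)/(1 − 1/8z).

Boundary: |R(x)|=1, x<0.
x=-0.85: |R|=0.2316
R=−1: 1+7/8x = −1+1/8x ⇒ -3/4x=2 ⇒ x=2/(-3/4)=-2.6667
Confirm numerically:
  x=-2.504: |R|=0.90708 <1
  x=-1.808: |R|=0.47471 <1
  x=-1.503: |R|=0.26528 <1
  x=-1.446: |R|=0.22465 <1
  x=-3.247: |R|=1.30959 >1
  x=-3.002: |R|=1.18288 >1
  x=-2.969: |R|=1.16538 >1
Interval (-2.6667, 0).

z∈(-2.6667,0).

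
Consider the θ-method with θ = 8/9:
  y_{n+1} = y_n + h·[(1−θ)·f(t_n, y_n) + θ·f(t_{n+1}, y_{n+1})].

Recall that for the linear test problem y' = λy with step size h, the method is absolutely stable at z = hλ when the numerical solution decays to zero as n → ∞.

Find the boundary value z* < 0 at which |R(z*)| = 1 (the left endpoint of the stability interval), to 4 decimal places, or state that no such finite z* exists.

Set f=λy, z=hλ:
  y_{n+1} = y_n + z·[1/9·y_n + 8/9·y_{n+1}] ⇒ (1 − 8/9z)y_{n+1} = (1 + 1/9z)y_n
  R(z) = (1 + 1/9z)/(1 − 8/9z).

Find x<0 with |R(x)|<1.
x=-1.77: |R|=0.3122
x=-2: |R|=0.2800
x=-10: |R|=0.0112
x=-100: |R|=0.1125
θ=8/9≥1/2 ⇒ |1+1/9x|<|1−8/9x| ∀x<0 ⇒ interval (−∞,0).

(−∞, 0) — no finite endpoint.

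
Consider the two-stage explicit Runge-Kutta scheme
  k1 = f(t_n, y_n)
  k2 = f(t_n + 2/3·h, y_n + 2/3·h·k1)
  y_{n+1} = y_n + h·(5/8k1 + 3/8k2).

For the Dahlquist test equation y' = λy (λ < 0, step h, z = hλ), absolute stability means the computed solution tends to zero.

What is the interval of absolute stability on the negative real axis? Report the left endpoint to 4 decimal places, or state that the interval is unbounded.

Test eqn y'=λy, z=hλ:
  k1=λy_n ⇒ h·k1=z·y_n;  k2=λ(1+2/3z)y_n ⇒ h·k2=z(1+2/3z)y_n
  y_{n+1}/y_n = 1 + 5/8z + 3/8z(1+2/3z) = 1 + z + 1/4z²
  Hence R(z) = 1 + z + 1/4z².

Solve |R(x)|<1 on ℝ⁻.
x=-1.39: |R|=0.0930
R=1: x+1/4x²=0 ⇒ x=−4=-4.0000; min R=1−1/(4·1/4)=0.0000>−1
Confirm numerically:
  x=-3.634: |R|=0.66749 <1
  x=-3.326: |R|=0.43957 <1
  x=-2.132: |R|=0.00436 <1
  x=-1.767: |R|=0.01357 <1
  x=-4.580: |R|=1.66410 >1
  x=-4.526: |R|=1.59517 >1
  x=-4.272: |R|=1.29050 >1
Interval (-4.0000, 0).

(-4.0000, 0).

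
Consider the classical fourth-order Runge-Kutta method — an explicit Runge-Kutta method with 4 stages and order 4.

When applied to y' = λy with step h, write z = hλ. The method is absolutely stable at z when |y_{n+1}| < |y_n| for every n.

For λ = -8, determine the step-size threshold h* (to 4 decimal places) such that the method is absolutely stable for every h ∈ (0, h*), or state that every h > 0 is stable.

(-2.7853,0); λ=-8 ⇒ h* = 0.3482.

Test eqn y'=λy, z=hλ:
  order 4, 4-stage ⇒ R(z)=1+z+z^2/2+z^3/6+z^4/24
  (e.g. R(-0.68)=0.50770, |R|=0.50770)

Need |R(x)|<1, x<0.
x=-0.68: |R|=0.5077
|R(-2.92)|=1.2228 |R(-1.73)|=0.2767 |R(-1.2)|=0.3184
Bisect:
  x_lo=-3.3708 |R|=2.3061  x_hi=-0.1976 |R|=0.8207
  mid=-1.78418 |R|=0.28310 →hi
  mid=-2.57747 |R|=0.72929 →hi
  mid=-2.97412 |R|=1.32407 →lo
  mid=-2.77580 |R|=0.98578 →hi
  mid=-2.87496 |R|=1.14382 →lo
  mid=-2.82538 |R|=1.06214 →lo
  mid=-2.80059 |R|=1.02331 →lo
  mid=-2.78819 |R|=1.00438 →lo
  ...
  [-2.78548,-2.78529] ⇒ x*=-2.7853
Interval (-2.7853, 0).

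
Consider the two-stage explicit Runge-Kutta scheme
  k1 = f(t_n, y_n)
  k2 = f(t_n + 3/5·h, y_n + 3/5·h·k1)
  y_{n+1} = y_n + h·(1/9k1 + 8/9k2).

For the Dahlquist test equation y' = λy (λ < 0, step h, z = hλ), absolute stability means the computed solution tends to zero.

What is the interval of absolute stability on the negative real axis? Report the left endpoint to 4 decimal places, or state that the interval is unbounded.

Test eqn y'=λy, z=hλ:
  k1=λy_n ⇒ h·k1=z·y_n;  k2=λ(1+3/5z)y_n ⇒ h·k2=z(1+3/5z)y_n
  y_{n+1}/y_n = 1 + 1/9z + 8/9z(1+3/5z) = 1 + z + 8/15z²
  so R(z) = 1 + z + 8/15z².

Find x<0 with |R(x)|<1.
x=-1.51: |R|=0.7061
R=1: x+8/15x²=0 ⇒ x=−15/8=-1.8750; min R=1−1/(4·8/15)=0.5312>−1
Confirm numerically:
  x=-1.651: |R|=0.80276 <1
  x=-1.280: |R|=0.59381 <1
  x=-1.073: |R|=0.54104 <1
  x=-2.455: |R|=1.75941 >1
  x=-2.076: |R|=1.22255 >1
Interval (-1.8750, 0).

(-1.8750, 0).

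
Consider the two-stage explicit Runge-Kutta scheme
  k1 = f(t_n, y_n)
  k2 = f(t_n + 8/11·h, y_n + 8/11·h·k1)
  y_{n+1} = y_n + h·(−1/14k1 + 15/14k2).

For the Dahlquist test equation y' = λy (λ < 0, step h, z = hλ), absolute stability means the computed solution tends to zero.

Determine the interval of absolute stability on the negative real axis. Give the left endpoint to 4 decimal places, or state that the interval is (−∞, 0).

z∈(-1.2833,0).

Test eqn y'=λy, z=hλ:
  k1=λy_n ⇒ h·k1=z·y_n;  k2=λ(1+8/11z)y_n ⇒ h·k2=z(1+8/11z)y_n
  y_{n+1}/y_n = 1 − 1/14z + 15/14z(1+8/11z) = 1 + z + 60/77z²
  so R(z) = 1 + z + 60/77z².

Boundary: |R(x)|=1, x<0.
x=-1.23: |R|=0.9489
R=1: x+60/77x²=0 ⇒ x=−77/60=-1.2833; min R=1−1/(4·60/77)=0.6792>−1
Confirm numerically:
  x=-1.155: |R|=0.88450 <1
  x=-1.110: |R|=0.85008 <1
  x=-0.920: |R|=0.73953 <1
  x=-0.699: |R|=0.68173 <1
  x=-1.849: |R|=1.81500 >1
  x=-1.685: |R|=1.52738 >1
Interval (-1.2833, 0).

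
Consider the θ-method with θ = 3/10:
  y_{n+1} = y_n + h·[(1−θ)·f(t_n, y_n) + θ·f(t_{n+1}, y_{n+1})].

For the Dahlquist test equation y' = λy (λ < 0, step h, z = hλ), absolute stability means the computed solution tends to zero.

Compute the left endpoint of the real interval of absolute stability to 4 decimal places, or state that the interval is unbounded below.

left endpoint -5.0000.

On y'=λy, z=hλ:
  y_{n+1} = y_n + z·[7/10·y_n + 3/10·y_{n+1}] ⇒ (1 − 3/10z)y_{n+1} = (1 + 7/10z)y_n
  R(z) = (1 + 7/10z)/(1 − 3/10z).

Need |R(x)|<1, x<0.
x=-0.84: |R|=0.3291
R=−1: 1+7/10x = −1+3/10x ⇒ -2/5x=2 ⇒ x=2/(-2/5)=-5.0000
Confirm numerically:
  x=-4.404: |R|=0.89729 <1
  x=-3.321: |R|=0.66358 <1
  x=-2.115: |R|=0.29397 <1
  x=-2.063: |R|=0.27432 <1
  x=-5.524: |R|=1.07888 >1
  x=-5.477: |R|=1.07219 >1
  x=-5.112: |R|=1.01768 >1
Stable set (-5.0000, 0).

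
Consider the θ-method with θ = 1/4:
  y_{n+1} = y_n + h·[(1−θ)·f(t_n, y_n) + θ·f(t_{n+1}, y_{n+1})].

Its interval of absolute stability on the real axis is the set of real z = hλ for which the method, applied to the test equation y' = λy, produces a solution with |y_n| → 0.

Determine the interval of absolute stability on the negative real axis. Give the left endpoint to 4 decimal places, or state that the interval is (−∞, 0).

Test eqn y'=λy, z=hλ:
  y_{n+1} = y_n + z·[3/4·y_n + 1/4·y_{n+1}] ⇒ (1 − 1/4z)y_{n+1} = (1 + 3/4z)y_n
  ⇒ R(z) = (1 + 3/4z)/(1 − 1/4z).

Find x<0 with |R(x)|<1.
x=-0.75: |R|=0.3684
R=−1: 1+3/4x = −1+1/4x ⇒ -1/2x=2 ⇒ x=2/(-1/2)=-4.0000
Confirm numerically:
  x=-3.178: |R|=0.77097 <1
  x=-2.664: |R|=0.59904 <1
  x=-2.435: |R|=0.51360 <1
  x=-1.727: |R|=0.20622 <1
  x=-4.448: |R|=1.10606 >1
  x=-4.432: |R|=1.10247 >1
  x=-4.277: |R|=1.06693 >1
Interval (-4.0000, 0).

(-4.0000, 0).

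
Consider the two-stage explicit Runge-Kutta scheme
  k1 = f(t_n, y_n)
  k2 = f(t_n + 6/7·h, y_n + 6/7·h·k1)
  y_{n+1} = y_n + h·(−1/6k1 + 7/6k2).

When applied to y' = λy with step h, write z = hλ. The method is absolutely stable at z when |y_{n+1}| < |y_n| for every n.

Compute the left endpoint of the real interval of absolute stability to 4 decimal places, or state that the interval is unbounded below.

Test eqn y'=λy, z=hλ:
  k1=λy_n ⇒ h·k1=z·y_n;  k2=λ(1+6/7z)y_n ⇒ h·k2=z(1+6/7z)y_n
  y_{n+1}/y_n = 1 − 1/6z + 7/6z(1+6/7z) = 1 + z + z²
  ⇒ R(z) = 1 + z + z².

Solve |R(x)|<1 on ℝ⁻.
x=-0.37: |R|=0.7669
R=1: x+1x²=0 ⇒ x=−1=-1.0000; min R=1−1/(4·1)=0.7500>−1
Confirm numerically:
  x=-0.785: |R|=0.83122 <1
  x=-0.704: |R|=0.79162 <1
  x=-1.546: |R|=1.84412 >1
  x=-1.148: |R|=1.16990 >1
Stable set (-1.0000, 0).

left endpoint -1.0000.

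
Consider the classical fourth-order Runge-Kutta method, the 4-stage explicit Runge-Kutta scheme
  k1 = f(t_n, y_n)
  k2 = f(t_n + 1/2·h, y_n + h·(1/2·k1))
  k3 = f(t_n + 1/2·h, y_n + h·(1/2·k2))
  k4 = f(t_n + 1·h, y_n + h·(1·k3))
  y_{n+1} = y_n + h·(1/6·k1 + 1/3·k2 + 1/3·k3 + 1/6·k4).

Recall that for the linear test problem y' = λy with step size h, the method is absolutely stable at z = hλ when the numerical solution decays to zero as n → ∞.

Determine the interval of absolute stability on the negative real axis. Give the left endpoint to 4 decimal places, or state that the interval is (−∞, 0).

On y'=λy, z=hλ:
  order 4, 4-stage ⇒ R(z)=1+z+z^2/2+z^3/6+z^4/24
  (e.g. R(-0.51)=0.60076, |R|=0.60076)

Boundary: |R(x)|=1, x<0.
x=-0.51: |R|=0.6008
|R(-2.33)|=0.5043 |R(-2.15)|=0.3952 |R(-0.64)|=0.5281
Bisect:
  x_lo=-3.5664 |R|=2.9736  x_hi=-0.3139 |R|=0.7306
  mid=-1.94015 |R|=0.31514 →hi
  mid=-2.75326 |R|=0.95277 →hi
  mid=-3.15982 |R|=1.72795 →lo
  mid=-2.95654 |R|=1.29041 →lo
  mid=-2.85490 |R|=1.11012 →lo
  mid=-2.80408 |R|=1.02870 →lo
  mid=-2.77867 |R|=0.99006 →hi
  mid=-2.79138 |R|=1.00921 →lo
  ...
  [-2.78542,-2.78522] ⇒ x*=-2.7853
So |R|<1 on (-2.7853, 0).

z∈(-2.7853,0).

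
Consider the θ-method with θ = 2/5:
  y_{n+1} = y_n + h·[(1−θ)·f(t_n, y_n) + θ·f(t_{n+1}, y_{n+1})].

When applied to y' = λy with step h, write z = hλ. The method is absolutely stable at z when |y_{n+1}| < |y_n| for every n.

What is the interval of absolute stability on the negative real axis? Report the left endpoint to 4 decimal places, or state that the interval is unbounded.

On y'=λy, z=hλ:
  y_{n+1} = y_n + z·[3/5·y_n + 2/5·y_{n+1}] ⇒ (1 − 2/5z)y_{n+1} = (1 + 3/5z)y_n
  so R(z) = (1 + 3/5z)/(1 − 2/5z).

Solve |R(x)|<1 on ℝ⁻.
x=-0.81: |R|=0.3882
R=−1: 1+3/5x = −1+2/5x ⇒ -1/5x=2 ⇒ x=2/(-1/5)=-10.0000
Confirm numerically:
  x=-5.831: |R|=0.74979 <1
  x=-5.631: |R|=0.73134 <1
  x=-5.099: |R|=0.67752 <1
  x=-4.908: |R|=0.65632 <1
  x=-10.430: |R|=1.01663 >1
  x=-10.409: |R|=1.01584 >1
  x=-10.377: |R|=1.01464 >1
Stable set (-10.0000, 0).

z∈(-10.0000,0).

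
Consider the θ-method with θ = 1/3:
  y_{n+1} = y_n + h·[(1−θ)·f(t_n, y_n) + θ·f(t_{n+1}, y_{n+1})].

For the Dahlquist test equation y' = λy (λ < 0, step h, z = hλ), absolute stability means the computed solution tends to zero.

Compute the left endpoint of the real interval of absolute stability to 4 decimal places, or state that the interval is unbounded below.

With y'=λy (z=hλ):
  y_{n+1} = y_n + z·[2/3·y_n + 1/3·y_{n+1}] ⇒ (1 − 1/3z)y_{n+1} = (1 + 2/3z)y_n
  Hence R(z) = (1 + 2/3z)/(1 − 1/3z).

Boundary: |R(x)|=1, x<0.
x=-0.4: |R|=0.6471
R=−1: 1+2/3x = −1+1/3x ⇒ -1/3x=2 ⇒ x=2/(-1/3)=-6.0000
Confirm numerically:
  x=-5.891: |R|=0.98774 <1
  x=-4.559: |R|=0.80937 <1
  x=-3.737: |R|=0.66409 <1
  x=-6.106: |R|=1.01164 >1
  x=-6.088: |R|=1.00968 >1
So |R|<1 on (-6.0000, 0).

z* = -6.0000.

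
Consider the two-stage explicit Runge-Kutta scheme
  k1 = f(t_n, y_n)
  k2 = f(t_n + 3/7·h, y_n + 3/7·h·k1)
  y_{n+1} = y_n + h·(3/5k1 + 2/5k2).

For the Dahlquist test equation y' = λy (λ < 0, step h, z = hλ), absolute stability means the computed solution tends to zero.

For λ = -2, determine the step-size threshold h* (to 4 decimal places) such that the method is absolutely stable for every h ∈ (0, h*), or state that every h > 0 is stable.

(-5.8333,0); λ=-2 ⇒ h* = (35/6)/2 = 2.9167.

Test eqn y'=λy, z=hλ:
  k1=λy_n ⇒ h·k1=z·y_n;  k2=λ(1+3/7z)y_n ⇒ h·k2=z(1+3/7z)y_n
  y_{n+1}/y_n = 1 + 3/5z + 2/5z(1+3/7z) = 1 + z + 6/35z²
  so R(z) = 1 + z + 6/35z².

Find x<0 with |R(x)|<1.
x=-0.99: |R|=0.1780
R=1: x+6/35x²=0 ⇒ x=−35/6=-5.8333; min R=1−1/(4·6/35)=-0.4583>−1
Confirm numerically:
  x=-5.410: |R|=0.60739 <1
  x=-2.878: |R|=0.45808 <1
  x=-2.450: |R|=0.42100 <1
  x=-6.331: |R|=1.54012 >1
  x=-6.313: |R|=1.51911 >1
  x=-5.872: |R|=1.03892 >1
Interval (-5.8333, 0).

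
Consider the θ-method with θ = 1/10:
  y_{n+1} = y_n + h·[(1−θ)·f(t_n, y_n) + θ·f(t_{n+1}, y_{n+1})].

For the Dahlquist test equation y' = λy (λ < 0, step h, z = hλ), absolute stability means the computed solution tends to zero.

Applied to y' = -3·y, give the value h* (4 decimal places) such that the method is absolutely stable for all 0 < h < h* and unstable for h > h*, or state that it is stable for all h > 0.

With y'=λy (z=hλ):
  y_{n+1} = y_n + z·[9/10·y_n + 1/10·y_{n+1}] ⇒ (1 − 1/10z)y_{n+1} = (1 + 9/10z)y_n
  so R(z) = (1 + 9/10z)/(1 − 1/10z).

Need |R(x)|<1, x<0.
x=-1.43: |R|=0.2511
R=−1: 1+9/10x = −1+1/10x ⇒ -4/5x=2 ⇒ x=2/(-4/5)=-2.5000
Confirm numerically:
  x=-1.936: |R|=0.62198 <1
  x=-1.695: |R|=0.44934 <1
  x=-1.452: |R|=0.26790 <1
  x=-2.971: |R|=1.29049 >1
  x=-2.586: |R|=1.05466 >1
  x=-2.549: |R|=1.03124 >1
So |R|<1 on (-2.5000, 0).

(-2.5000,0); λ=-3 ⇒ h* = (5/2)/3 = 0.8333.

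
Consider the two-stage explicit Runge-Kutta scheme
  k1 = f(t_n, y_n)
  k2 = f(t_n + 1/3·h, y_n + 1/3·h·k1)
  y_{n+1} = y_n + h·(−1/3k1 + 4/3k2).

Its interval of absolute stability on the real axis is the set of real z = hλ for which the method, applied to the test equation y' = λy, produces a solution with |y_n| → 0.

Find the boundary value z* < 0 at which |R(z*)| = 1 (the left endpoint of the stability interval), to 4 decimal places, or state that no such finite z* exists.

z* = -2.2500.

Set f=λy, z=hλ:
  k1=λy_n ⇒ h·k1=z·y_n;  k2=λ(1+1/3z)y_n ⇒ h·k2=z(1+1/3z)y_n
  y_{n+1}/y_n = 1 − 1/3z + 4/3z(1+1/3z) = 1 + z + 4/9z²
  so R(z) = 1 + z + 4/9z².

Need |R(x)|<1, x<0.
x=-0.65: |R|=0.5378
R=1: x+4/9x²=0 ⇒ x=−9/4=-2.2500; min R=1−1/(4·4/9)=0.4375>−1
Confirm numerically:
  x=-1.869: |R|=0.68352 <1
  x=-1.714: |R|=0.59169 <1
  x=-1.638: |R|=0.55446 <1
  x=-2.734: |R|=1.58811 >1
  x=-2.722: |R|=1.57102 >1
  x=-2.649: |R|=1.46976 >1
So |R|<1 on (-2.2500, 0).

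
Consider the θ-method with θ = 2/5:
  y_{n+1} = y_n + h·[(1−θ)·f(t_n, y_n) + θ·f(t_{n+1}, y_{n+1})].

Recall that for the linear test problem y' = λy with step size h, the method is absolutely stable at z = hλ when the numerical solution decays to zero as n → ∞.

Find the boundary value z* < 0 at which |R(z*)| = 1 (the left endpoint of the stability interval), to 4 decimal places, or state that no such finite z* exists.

Test eqn y'=λy, z=hλ:
  y_{n+1} = y_n + z·[3/5·y_n + 2/5·y_{n+1}] ⇒ (1 − 2/5z)y_{n+1} = (1 + 3/5z)y_n
  so R(z) = (1 + 3/5z)/(1 − 2/5z).

Need |R(x)|<1, x<0.
x=-0.82: |R|=0.3825
R=−1: 1+3/5x = −1+2/5x ⇒ -1/5x=2 ⇒ x=2/(-1/5)=-10.0000
Confirm numerically:
  x=-6.558: |R|=0.81000 <1
  x=-6.026: |R|=0.76695 <1
  x=-5.692: |R|=0.73706 <1
  x=-5.008: |R|=0.66755 <1
  x=-10.392: |R|=1.01520 >1
  x=-10.319: |R|=1.01244 >1
Stable set (-10.0000, 0).

z* = -10.0000.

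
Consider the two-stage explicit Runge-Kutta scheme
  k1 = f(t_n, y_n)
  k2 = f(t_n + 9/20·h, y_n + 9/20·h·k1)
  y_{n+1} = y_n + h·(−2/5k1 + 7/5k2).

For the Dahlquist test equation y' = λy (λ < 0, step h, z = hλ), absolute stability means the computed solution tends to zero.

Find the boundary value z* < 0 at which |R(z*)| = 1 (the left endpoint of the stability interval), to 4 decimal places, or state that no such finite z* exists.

left endpoint -1.5873.

Test eqn y'=λy, z=hλ:
  k1=λy_n ⇒ h·k1=z·y_n;  k2=λ(1+9/20z)y_n ⇒ h·k2=z(1+9/20z)y_n
  y_{n+1}/y_n = 1 − 2/5z + 7/5z(1+9/20z) = 1 + z + 63/100z²
  ⇒ R(z) = 1 + z + 63/100z².

Boundary: |R(x)|=1, x<0.
x=-0.65: |R|=0.6162
R=1: x+63/100x²=0 ⇒ x=−100/63=-1.5873; min R=1−1/(4·63/100)=0.6032>−1
Confirm numerically:
  x=-1.514: |R|=0.93008 <1
  x=-1.087: |R|=0.65739 <1
  x=-0.776: |R|=0.60337 <1
  x=-1.788: |R|=1.22607 >1
  x=-1.618: |R|=1.03129 >1
Stable set (-1.5873, 0).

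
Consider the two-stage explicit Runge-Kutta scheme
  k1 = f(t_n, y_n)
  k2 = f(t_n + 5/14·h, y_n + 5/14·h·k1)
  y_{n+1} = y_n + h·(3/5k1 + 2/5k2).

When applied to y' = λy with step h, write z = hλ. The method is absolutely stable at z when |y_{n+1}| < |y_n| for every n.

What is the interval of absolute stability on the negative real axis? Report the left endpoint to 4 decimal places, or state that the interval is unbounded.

z∈(-7.0000,0).

With y'=λy (z=hλ):
  k1=λy_n ⇒ h·k1=z·y_n;  k2=λ(1+5/14z)y_n ⇒ h·k2=z(1+5/14z)y_n
  y_{n+1}/y_n = 1 + 3/5z + 2/5z(1+5/14z) = 1 + z + 1/7z²
  ⇒ R(z) = 1 + z + 1/7z².

Boundary: |R(x)|=1, x<0.
x=-0.57: |R|=0.4764
R=1: x+1/7x²=0 ⇒ x=−7=-7.0000; min R=1−1/(4·1/7)=-0.7500>−1
Confirm numerically:
  x=-6.136: |R|=0.24264 <1
  x=-5.693: |R|=0.06296 <1
  x=-4.529: |R|=0.59874 <1
  x=-7.269: |R|=1.27934 >1
  x=-7.042: |R|=1.04225 >1
  x=-7.032: |R|=1.03215 >1
So |R|<1 on (-7.0000, 0).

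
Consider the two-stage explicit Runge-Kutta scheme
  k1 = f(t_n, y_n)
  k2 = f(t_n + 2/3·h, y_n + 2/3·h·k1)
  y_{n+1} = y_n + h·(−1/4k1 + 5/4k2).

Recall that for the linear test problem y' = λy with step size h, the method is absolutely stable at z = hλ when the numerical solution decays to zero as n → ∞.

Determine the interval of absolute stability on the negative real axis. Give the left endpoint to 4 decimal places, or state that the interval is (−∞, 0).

Test eqn y'=λy, z=hλ:
  k1=λy_n ⇒ h·k1=z·y_n;  k2=λ(1+2/3z)y_n ⇒ h·k2=z(1+2/3z)y_n
  y_{n+1}/y_n = 1 − 1/4z + 5/4z(1+2/3z) = 1 + z + 5/6z²
  so R(z) = 1 + z + 5/6z².

Boundary: |R(x)|=1, x<0.
x=-0.9: |R|=0.7750
R=1: x+5/6x²=0 ⇒ x=−6/5=-1.2000; min R=1−1/(4·5/6)=0.7000>−1
Confirm numerically:
  x=-1.125: |R|=0.92969 <1
  x=-1.037: |R|=0.85914 <1
  x=-0.673: |R|=0.70444 <1
  x=-1.741: |R|=1.78490 >1
  x=-1.507: |R|=1.38554 >1
Interval (-1.2000, 0).

(-1.2000, 0).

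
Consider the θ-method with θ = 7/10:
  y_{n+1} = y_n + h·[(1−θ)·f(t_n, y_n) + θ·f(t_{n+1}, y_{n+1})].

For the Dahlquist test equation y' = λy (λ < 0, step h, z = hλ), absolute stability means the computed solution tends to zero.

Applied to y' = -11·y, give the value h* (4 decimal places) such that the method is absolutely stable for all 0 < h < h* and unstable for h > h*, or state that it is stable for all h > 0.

On y'=λy, z=hλ:
  y_{n+1} = y_n + z·[3/10·y_n + 7/10·y_{n+1}] ⇒ (1 − 7/10z)y_{n+1} = (1 + 3/10z)y_n
  ⇒ R(z) = (1 + 3/10z)/(1 − 7/10z).

Boundary: |R(x)|=1, x<0.
x=-0.56: |R|=0.5977
x=-2: |R|=0.1667
x=-10: |R|=0.2500
x=-100: |R|=0.4085
θ=7/10≥1/2 ⇒ |1+3/10x|<|1−7/10x| ∀x<0 ⇒ unbounded interval.

unbounded; (−∞, 0). Any h>0 works for λ=-11.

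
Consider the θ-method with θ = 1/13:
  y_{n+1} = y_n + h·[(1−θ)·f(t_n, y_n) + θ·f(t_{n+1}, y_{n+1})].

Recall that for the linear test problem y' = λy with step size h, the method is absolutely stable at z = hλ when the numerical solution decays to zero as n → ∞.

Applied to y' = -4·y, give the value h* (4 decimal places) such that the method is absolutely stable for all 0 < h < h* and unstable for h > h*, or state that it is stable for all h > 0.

(-2.3636,0); λ=-4 ⇒ h* = (26/11)/4 = 0.5909.

With y'=λy (z=hλ):
  y_{n+1} = y_n + z·[12/13·y_n + 1/13·y_{n+1}] ⇒ (1 − 1/13z)y_{n+1} = (1 + 12/13z)y_n
  so R(z) = (1 + 12/13z)/(1 − 1/13z).

Find x<0 with |R(x)|<1.
x=-1.67: |R|=0.4799
R=−1: 1+12/13x = −1+1/13x ⇒ -11/13x=2 ⇒ x=2/(-11/13)=-2.3636
Confirm numerically:
  x=-1.861: |R|=0.62795 <1
  x=-1.806: |R|=0.58571 <1
  x=-1.624: |R|=0.44365 <1
  x=-2.647: |R|=1.19921 >1
  x=-2.395: |R|=1.02241 >1
Stable set (-2.3636, 0).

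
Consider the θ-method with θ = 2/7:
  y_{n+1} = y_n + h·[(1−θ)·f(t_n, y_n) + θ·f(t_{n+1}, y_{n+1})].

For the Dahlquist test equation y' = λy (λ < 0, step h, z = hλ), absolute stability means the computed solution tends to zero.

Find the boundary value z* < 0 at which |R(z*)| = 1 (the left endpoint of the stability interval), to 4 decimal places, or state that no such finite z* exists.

z* = -4.6667.

On y'=λy, z=hλ:
  y_{n+1} = y_n + z·[5/7·y_n + 2/7·y_{n+1}] ⇒ (1 − 2/7z)y_{n+1} = (1 + 5/7z)y_n
  ⇒ R(z) = (1 + 5/7z)/(1 − 2/7z).

Need |R(x)|<1, x<0.
x=-1.42: |R|=0.0102
R=−1: 1+5/7x = −1+2/7x ⇒ -3/7x=2 ⇒ x=2/(-3/7)=-4.6667
Confirm numerically:
  x=-3.845: |R|=0.83220 <1
  x=-2.215: |R|=0.35652 <1
  x=-2.206: |R|=0.35314 <1
  x=-4.960: |R|=1.05201 >1
  x=-4.921: |R|=1.04530 >1
So |R|<1 on (-4.6667, 0).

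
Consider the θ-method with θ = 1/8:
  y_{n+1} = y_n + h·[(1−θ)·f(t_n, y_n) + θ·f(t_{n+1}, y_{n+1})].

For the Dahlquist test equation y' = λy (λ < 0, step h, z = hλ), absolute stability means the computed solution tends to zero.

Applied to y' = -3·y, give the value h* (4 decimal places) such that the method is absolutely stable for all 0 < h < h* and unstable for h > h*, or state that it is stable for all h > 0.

Set f=λy, z=hλ:
  y_{n+1} = y_n + z·[7/8·y_n + 1/8·y_{n+1}] ⇒ (1 − 1/8z)y_{n+1} = (1 + 7/8z)y_n
  Hence R(z) = (1 + 7/8z)/(1 − 1/8z).

Need |R(x)|<1, x<0.
x=-0.68: |R|=0.3733
R=−1: 1+7/8x = −1+1/8x ⇒ -3/4x=2 ⇒ x=2/(-3/4)=-2.6667
Confirm numerically:
  x=-2.530: |R|=0.92213 <1
  x=-2.356: |R|=0.82001 <1
  x=-1.485: |R|=0.25250 <1
  x=-1.347: |R|=0.15288 <1
  x=-3.017: |R|=1.19080 >1
  x=-2.918: |R|=1.13812 >1
So |R|<1 on (-2.6667, 0).

(-2.6667,0); λ=-3 ⇒ h* = (8/3)/3 = 0.8889.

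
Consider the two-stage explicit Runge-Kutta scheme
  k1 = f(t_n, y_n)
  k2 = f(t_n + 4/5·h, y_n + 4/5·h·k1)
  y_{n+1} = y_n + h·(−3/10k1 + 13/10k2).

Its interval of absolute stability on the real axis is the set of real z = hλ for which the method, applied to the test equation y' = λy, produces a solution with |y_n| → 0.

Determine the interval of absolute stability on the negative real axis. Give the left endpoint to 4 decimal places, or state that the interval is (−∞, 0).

With y'=λy (z=hλ):
  k1=λy_n ⇒ h·k1=z·y_n;  k2=λ(1+4/5z)y_n ⇒ h·k2=z(1+4/5z)y_n
  y_{n+1}/y_n = 1 − 3/10z + 13/10z(1+4/5z) = 1 + z + 26/25z²
  so R(z) = 1 + z + 26/25z².

Solve |R(x)|<1 on ℝ⁻.
x=-1.39: |R|=1.6194
R=1: x+26/25x²=0 ⇒ x=−25/26=-0.9615; min R=1−1/(4·26/25)=0.7596>−1
Confirm numerically:
  x=-0.666: |R|=0.79530 <1
  x=-0.565: |R|=0.76699 <1
  x=-0.443: |R|=0.76110 <1
  x=-1.377: |R|=1.59497 >1
  x=-1.084: |R|=1.13806 >1
  x=-1.010: |R|=1.05090 >1
So |R|<1 on (-0.9615, 0).

(-0.9615, 0).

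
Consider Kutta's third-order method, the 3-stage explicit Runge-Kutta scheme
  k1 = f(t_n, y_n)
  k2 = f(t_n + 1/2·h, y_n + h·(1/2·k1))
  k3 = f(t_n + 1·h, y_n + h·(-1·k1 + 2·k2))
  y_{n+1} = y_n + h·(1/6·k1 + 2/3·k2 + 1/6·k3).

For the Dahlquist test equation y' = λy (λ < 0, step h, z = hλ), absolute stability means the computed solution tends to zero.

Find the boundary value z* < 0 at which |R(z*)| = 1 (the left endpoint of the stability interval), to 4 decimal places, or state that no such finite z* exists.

left endpoint -2.5127.

Set f=λy, z=hλ:
  order 3, 3-stage ⇒ R(z)=1+z+z^2/2+z^3/6
  (e.g. R(-1.13)=0.26797, |R|=0.26797)

Need |R(x)|<1, x<0.
x=-1.13: |R|=0.2680
|R(-2.27)|=0.6431 |R(-2.15)|=0.4951 |R(-2.08)|=0.4166
Bisect:
  x_lo=-2.8462 |R|=1.6385  x_hi=-0.2442 |R|=0.7832
  mid=-1.54519 |R|=0.03373 →hi
  mid=-2.19569 |R|=0.54942 →hi
  mid=-2.52094 |R|=1.01353 →lo
  mid=-2.35832 |R|=0.76352 →hi
  mid=-2.43963 |R|=0.88376 →hi
  mid=-2.48029 |R|=0.94742 →hi
  mid=-2.50062 |R|=0.98017 →hi
  ...
  [-2.51284,-2.51269] ⇒ x*=-2.5127
So |R|<1 on (-2.5127, 0).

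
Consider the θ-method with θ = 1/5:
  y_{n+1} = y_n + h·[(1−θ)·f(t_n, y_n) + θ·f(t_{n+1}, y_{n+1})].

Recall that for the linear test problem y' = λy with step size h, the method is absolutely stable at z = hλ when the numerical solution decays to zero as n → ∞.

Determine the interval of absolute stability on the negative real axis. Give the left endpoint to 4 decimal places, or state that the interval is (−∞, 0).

Set f=λy, z=hλ:
  y_{n+1} = y_n + z·[4/5·y_n + 1/5·y_{n+1}] ⇒ (1 − 1/5z)y_{n+1} = (1 + 4/5z)y_n
  R(z) = (1 + 4/5z)/(1 − 1/5z).

Boundary: |R(x)|=1, x<0.
x=-0.32: |R|=0.6992
R=−1: 1+4/5x = −1+1/5x ⇒ -3/5x=2 ⇒ x=2/(-3/5)=-3.3333
Confirm numerically:
  x=-2.985: |R|=0.86913 <1
  x=-2.953: |R|=0.85653 <1
  x=-2.517: |R|=0.67421 <1
  x=-1.558: |R|=0.18786 <1
  x=-3.733: |R|=1.13730 >1
  x=-3.543: |R|=1.07363 >1
  x=-3.491: |R|=1.05571 >1
Stable set (-3.3333, 0).

(-3.3333, 0).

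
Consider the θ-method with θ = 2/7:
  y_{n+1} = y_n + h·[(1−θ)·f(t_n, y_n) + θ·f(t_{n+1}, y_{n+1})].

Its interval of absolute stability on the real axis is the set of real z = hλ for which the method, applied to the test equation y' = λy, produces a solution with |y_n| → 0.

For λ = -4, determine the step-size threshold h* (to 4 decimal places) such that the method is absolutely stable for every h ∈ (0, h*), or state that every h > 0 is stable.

With y'=λy (z=hλ):
  y_{n+1} = y_n + z·[5/7·y_n + 2/7·y_{n+1}] ⇒ (1 − 2/7z)y_{n+1} = (1 + 5/7z)y_n
  R(z) = (1 + 5/7z)/(1 − 2/7z).

Need |R(x)|<1, x<0.
x=-1.18: |R|=0.1175
R=−1: 1+5/7x = −1+2/7x ⇒ -3/7x=2 ⇒ x=2/(-3/7)=-4.6667
Confirm numerically:
  x=-4.505: |R|=0.96971 <1
  x=-3.659: |R|=0.78887 <1
  x=-2.423: |R|=0.43179 <1
  x=-5.148: |R|=1.08349 >1
  x=-4.772: |R|=1.01910 >1
So |R|<1 on (-4.6667, 0).

(-4.6667,0); λ=-4 ⇒ h* = (14/3)/4 = 1.1667.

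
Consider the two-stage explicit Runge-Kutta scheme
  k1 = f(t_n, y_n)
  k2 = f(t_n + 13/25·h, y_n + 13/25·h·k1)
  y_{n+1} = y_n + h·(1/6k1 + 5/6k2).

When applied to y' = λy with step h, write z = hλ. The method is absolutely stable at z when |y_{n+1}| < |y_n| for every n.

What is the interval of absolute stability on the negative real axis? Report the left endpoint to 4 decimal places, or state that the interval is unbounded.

(-2.3077, 0).

Test eqn y'=λy, z=hλ:
  k1=λy_n ⇒ h·k1=z·y_n;  k2=λ(1+13/25z)y_n ⇒ h·k2=z(1+13/25z)y_n
  y_{n+1}/y_n = 1 + 1/6z + 5/6z(1+13/25z) = 1 + z + 13/30z²
  so R(z) = 1 + z + 13/30z².

Solve |R(x)|<1 on ℝ⁻.
x=-1.26: |R|=0.4280
R=1: x+13/30x²=0 ⇒ x=−30/13=-2.3077; min R=1−1/(4·13/30)=0.4231>−1
Confirm numerically:
  x=-2.248: |R|=0.94185 <1
  x=-1.104: |R|=0.42415 <1
  x=-0.990: |R|=0.43471 <1
  x=-2.866: |R|=1.69338 >1
  x=-2.704: |R|=1.46437 >1
So |R|<1 on (-2.3077, 0).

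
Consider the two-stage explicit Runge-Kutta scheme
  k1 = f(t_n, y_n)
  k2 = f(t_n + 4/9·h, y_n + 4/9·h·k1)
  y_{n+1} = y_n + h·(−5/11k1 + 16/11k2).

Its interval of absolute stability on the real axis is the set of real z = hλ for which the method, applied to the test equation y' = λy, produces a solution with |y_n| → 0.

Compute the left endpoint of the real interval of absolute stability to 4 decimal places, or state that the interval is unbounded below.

left endpoint -1.5469.

Test eqn y'=λy, z=hλ:
  k1=λy_n ⇒ h·k1=z·y_n;  k2=λ(1+4/9z)y_n ⇒ h·k2=z(1+4/9z)y_n
  y_{n+1}/y_n = 1 − 5/11z + 16/11z(1+4/9z) = 1 + z + 64/99z²
  ⇒ R(z) = 1 + z + 64/99z².

Boundary: |R(x)|=1, x<0.
x=-0.37: |R|=0.7185
R=1: x+64/99x²=0 ⇒ x=−99/64=-1.5469; min R=1−1/(4·64/99)=0.6133>−1
Confirm numerically:
  x=-1.255: |R|=0.76320 <1
  x=-0.985: |R|=0.64222 <1
  x=-0.871: |R|=0.61943 <1
  x=-2.023: |R|=1.62268 >1
  x=-2.006: |R|=1.59540 >1
  x=-1.653: |R|=1.11341 >1
Interval (-1.5469, 0).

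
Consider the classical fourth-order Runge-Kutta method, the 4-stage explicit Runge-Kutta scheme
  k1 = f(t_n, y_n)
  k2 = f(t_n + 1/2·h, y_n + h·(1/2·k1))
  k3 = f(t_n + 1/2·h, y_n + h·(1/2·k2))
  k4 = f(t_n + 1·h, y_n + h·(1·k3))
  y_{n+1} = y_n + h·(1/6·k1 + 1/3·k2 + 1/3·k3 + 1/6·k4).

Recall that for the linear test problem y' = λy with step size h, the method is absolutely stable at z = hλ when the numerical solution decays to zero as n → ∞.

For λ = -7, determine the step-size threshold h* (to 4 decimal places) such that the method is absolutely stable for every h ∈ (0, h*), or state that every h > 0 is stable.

Test eqn y'=λy, z=hλ:
  order 4, 4-stage ⇒ R(z)=1+z+z^2/2+z^3/6+z^4/24
  (e.g. R(-0.43)=0.65062, |R|=0.65062)

Boundary: |R(x)|=1, x<0.
x=-0.43: |R|=0.6506
|R(-2.78)|=0.9920 |R(-1.81)|=0.2870 |R(-0.92)|=0.4033
Bisect:
  x_lo=-3.3289 |R|=2.1803  x_hi=-0.2460 |R|=0.7820
  mid=-1.78741 |R|=0.28355 →hi
  mid=-2.55814 |R|=0.70816 →hi
  mid=-2.94350 |R|=1.26593 →lo
  mid=-2.75082 |R|=0.94926 →hi
  mid=-2.84716 |R|=1.09735 →lo
  mid=-2.79899 |R|=1.02085 →lo
  mid=-2.77490 |R|=0.98445 →hi
  ...
  [-2.78544,-2.78525] ⇒ x*=-2.7853
Stable set (-2.7853, 0).

(-2.7853,0); λ=-7 ⇒ h* = 0.3979.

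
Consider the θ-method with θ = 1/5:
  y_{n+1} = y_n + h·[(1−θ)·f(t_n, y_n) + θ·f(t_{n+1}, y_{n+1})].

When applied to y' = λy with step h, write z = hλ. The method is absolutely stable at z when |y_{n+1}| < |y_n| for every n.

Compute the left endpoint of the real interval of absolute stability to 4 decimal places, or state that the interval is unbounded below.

Set f=λy, z=hλ:
  y_{n+1} = y_n + z·[4/5·y_n + 1/5·y_{n+1}] ⇒ (1 − 1/5z)y_{n+1} = (1 + 4/5z)y_n
  ⇒ R(z) = (1 + 4/5z)/(1 − 1/5z).

Find x<0 with |R(x)|<1.
x=-1.31: |R|=0.0380
R=−1: 1+4/5x = −1+1/5x ⇒ -3/5x=2 ⇒ x=2/(-3/5)=-3.3333
Confirm numerically:
  x=-2.670: |R|=0.74055 <1
  x=-2.551: |R|=0.68918 <1
  x=-1.688: |R|=0.26196 <1
  x=-3.857: |R|=1.17737 >1
  x=-3.797: |R|=1.15812 >1
  x=-3.439: |R|=1.03756 >1
Stable set (-3.3333, 0).

z* = -3.3333.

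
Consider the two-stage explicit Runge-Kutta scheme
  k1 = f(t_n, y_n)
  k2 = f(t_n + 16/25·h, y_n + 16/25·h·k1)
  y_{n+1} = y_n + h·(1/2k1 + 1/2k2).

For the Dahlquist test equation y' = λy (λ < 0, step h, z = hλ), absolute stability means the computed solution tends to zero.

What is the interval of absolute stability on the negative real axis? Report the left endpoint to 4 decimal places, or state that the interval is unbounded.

On y'=λy, z=hλ:
  k1=λy_n ⇒ h·k1=z·y_n;  k2=λ(1+16/25z)y_n ⇒ h·k2=z(1+16/25z)y_n
  y_{n+1}/y_n = 1 + 1/2z + 1/2z(1+16/25z) = 1 + z + 8/25z²
  R(z) = 1 + z + 8/25z².

Need |R(x)|<1, x<0.
x=-0.67: |R|=0.4736
R=1: x+8/25x²=0 ⇒ x=−25/8=-3.1250; min R=1−1/(4·8/25)=0.2188>−1
Confirm numerically:
  x=-3.068: |R|=0.94404 <1
  x=-2.124: |R|=0.31964 <1
  x=-1.849: |R|=0.24502 <1
  x=-1.528: |R|=0.21913 <1
  x=-3.524: |R|=1.44994 >1
  x=-3.486: |R|=1.40270 >1
Interval (-3.1250, 0).

z∈(-3.1250,0).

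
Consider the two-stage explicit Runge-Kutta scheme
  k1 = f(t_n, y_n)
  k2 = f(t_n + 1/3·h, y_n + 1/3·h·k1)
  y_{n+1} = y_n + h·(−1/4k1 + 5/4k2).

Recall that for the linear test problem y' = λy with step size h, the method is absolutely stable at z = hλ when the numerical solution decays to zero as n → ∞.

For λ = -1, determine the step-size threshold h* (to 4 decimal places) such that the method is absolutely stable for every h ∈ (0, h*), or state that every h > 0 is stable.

(-2.4000,0); λ=-1 ⇒ h* = (12/5)/1 = 2.4000.

On y'=λy, z=hλ:
  k1=λy_n ⇒ h·k1=z·y_n;  k2=λ(1+1/3z)y_n ⇒ h·k2=z(1+1/3z)y_n
  y_{n+1}/y_n = 1 − 1/4z + 5/4z(1+1/3z) = 1 + z + 5/12z²
  Hence R(z) = 1 + z + 5/12z².

Need |R(x)|<1, x<0.
x=-1.69: |R|=0.5000
R=1: x+5/12x²=0 ⇒ x=−12/5=-2.4000; min R=1−1/(4·5/12)=0.4000>−1
Confirm numerically:
  x=-1.711: |R|=0.50880 <1
  x=-1.472: |R|=0.43083 <1
  x=-1.330: |R|=0.40704 <1
  x=-1.210: |R|=0.40004 <1
  x=-3.000: |R|=1.75000 >1
  x=-2.888: |R|=1.58723 >1
Stable set (-2.4000, 0).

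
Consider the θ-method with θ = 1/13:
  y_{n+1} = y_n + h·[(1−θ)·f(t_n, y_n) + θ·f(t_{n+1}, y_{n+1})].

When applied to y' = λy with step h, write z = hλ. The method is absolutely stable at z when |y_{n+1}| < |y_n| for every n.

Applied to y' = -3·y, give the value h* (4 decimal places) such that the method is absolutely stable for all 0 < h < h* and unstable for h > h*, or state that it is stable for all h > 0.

(-2.3636,0); λ=-3 ⇒ h* = (26/11)/3 = 0.7879.

With y'=λy (z=hλ):
  y_{n+1} = y_n + z·[12/13·y_n + 1/13·y_{n+1}] ⇒ (1 − 1/13z)y_{n+1} = (1 + 12/13z)y_n
  so R(z) = (1 + 12/13z)/(1 − 1/13z).

Boundary: |R(x)|=1, x<0.
x=-0.84: |R|=0.2110
R=−1: 1+12/13x = −1+1/13x ⇒ -11/13x=2 ⇒ x=2/(-11/13)=-2.3636
Confirm numerically:
  x=-2.188: |R|=0.87279 <1
  x=-2.096: |R|=0.80498 <1
  x=-1.880: |R|=0.64247 <1
  x=-1.293: |R|=0.17603 <1
  x=-2.865: |R|=1.34762 >1
  x=-2.847: |R|=1.33552 >1
  x=-2.597: |R|=1.16458 >1
So |R|<1 on (-2.3636, 0).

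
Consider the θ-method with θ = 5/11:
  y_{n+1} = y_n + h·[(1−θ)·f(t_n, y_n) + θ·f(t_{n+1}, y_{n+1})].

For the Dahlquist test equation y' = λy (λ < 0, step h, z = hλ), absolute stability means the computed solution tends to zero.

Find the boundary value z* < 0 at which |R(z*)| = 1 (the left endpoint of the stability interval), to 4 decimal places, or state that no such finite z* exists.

With y'=λy (z=hλ):
  y_{n+1} = y_n + z·[6/11·y_n + 5/11·y_{n+1}] ⇒ (1 − 5/11z)y_{n+1} = (1 + 6/11z)y_n
  so R(z) = (1 + 6/11z)/(1 − 5/11z).

Need |R(x)|<1, x<0.
x=-1.11: |R|=0.2622
R=−1: 1+6/11x = −1+5/11x ⇒ -1/11x=2 ⇒ x=2/(-1/11)=-22.0000
Confirm numerically:
  x=-14.781: |R|=0.91498 <1
  x=-11.069: |R|=0.83524 <1
  x=-10.275: |R|=0.81202 <1
  x=-22.450: |R|=1.00365 >1
  x=-22.202: |R|=1.00166 >1
  x=-22.055: |R|=1.00045 >1
Stable set (-22.0000, 0).

z* = -22.0000.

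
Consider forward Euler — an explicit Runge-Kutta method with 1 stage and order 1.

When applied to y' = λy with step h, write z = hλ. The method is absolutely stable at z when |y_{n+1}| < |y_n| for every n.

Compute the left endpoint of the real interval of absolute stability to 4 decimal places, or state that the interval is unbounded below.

Test eqn y'=λy, z=hλ:
  order 1, 1-stage ⇒ R(z)=1+z
  (e.g. R(-0.98)=0.02000, |R|=0.02000)

Boundary: |R(x)|=1, x<0.
x=-0.98: |R|=0.0200
|R(-2.31)|=1.3100 |R(-1.12)|=0.1200 |R(-0.94)|=0.0600
Bisect:
  x_lo=-2.4178 |R|=1.4178  x_hi=-0.0848 |R|=0.9152
  mid=-1.25126 |R|=0.25126 →hi
  mid=-1.83451 |R|=0.83451 →hi
  mid=-2.12614 |R|=1.12614 →lo
  mid=-1.98033 |R|=0.98033 →hi
  mid=-2.05323 |R|=1.05323 →lo
  mid=-2.01678 |R|=1.01678 →lo
  mid=-1.99855 |R|=0.99855 →hi
  mid=-2.00767 |R|=1.00767 →lo
  mid=-2.00311 |R|=1.00311 →lo
  ...
  [-2.00012,-1.99998] ⇒ x*=-2.0000
So |R|<1 on (-2.0000, 0).

z* = -2.0000.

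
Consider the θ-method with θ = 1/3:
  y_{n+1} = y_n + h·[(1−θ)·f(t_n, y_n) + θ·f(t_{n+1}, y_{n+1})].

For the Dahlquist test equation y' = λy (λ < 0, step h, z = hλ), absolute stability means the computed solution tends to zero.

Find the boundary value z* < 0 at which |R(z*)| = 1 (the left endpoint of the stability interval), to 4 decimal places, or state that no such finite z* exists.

z* = -6.0000.

With y'=λy (z=hλ):
  y_{n+1} = y_n + z·[2/3·y_n + 1/3·y_{n+1}] ⇒ (1 − 1/3z)y_{n+1} = (1 + 2/3z)y_n
  so R(z) = (1 + 2/3z)/(1 − 1/3z).

Boundary: |R(x)|=1, x<0.
x=-1.5: |R|=0.0000
R=−1: 1+2/3x = −1+1/3x ⇒ -1/3x=2 ⇒ x=2/(-1/3)=-6.0000
Confirm numerically:
  x=-5.189: |R|=0.90096 <1
  x=-4.898: |R|=0.86047 <1
  x=-2.712: |R|=0.42437 <1
  x=-6.465: |R|=1.04913 >1
  x=-6.280: |R|=1.03017 >1
  x=-6.183: |R|=1.01993 >1
Stable set (-6.0000, 0).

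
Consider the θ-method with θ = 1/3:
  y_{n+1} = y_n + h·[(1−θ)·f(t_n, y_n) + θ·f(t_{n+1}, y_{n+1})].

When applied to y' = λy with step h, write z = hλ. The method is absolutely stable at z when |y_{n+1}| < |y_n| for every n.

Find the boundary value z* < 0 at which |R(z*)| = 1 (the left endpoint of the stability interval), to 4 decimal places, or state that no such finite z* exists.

z* = -6.0000.

Test eqn y'=λy, z=hλ:
  y_{n+1} = y_n + z·[2/3·y_n + 1/3·y_{n+1}] ⇒ (1 − 1/3z)y_{n+1} = (1 + 2/3z)y_n
  so R(z) = (1 + 2/3z)/(1 − 1/3z).

Boundary: |R(x)|=1, x<0.
x=-1.55: |R|=0.0220
R=−1: 1+2/3x = −1+1/3x ⇒ -1/3x=2 ⇒ x=2/(-1/3)=-6.0000
Confirm numerically:
  x=-5.221: |R|=0.90524 <1
  x=-4.070: |R|=0.72702 <1
  x=-4.051: |R|=0.72359 <1
  x=-2.539: |R|=0.37516 <1
  x=-6.451: |R|=1.04772 >1
  x=-6.109: |R|=1.01197 >1
Interval (-6.0000, 0).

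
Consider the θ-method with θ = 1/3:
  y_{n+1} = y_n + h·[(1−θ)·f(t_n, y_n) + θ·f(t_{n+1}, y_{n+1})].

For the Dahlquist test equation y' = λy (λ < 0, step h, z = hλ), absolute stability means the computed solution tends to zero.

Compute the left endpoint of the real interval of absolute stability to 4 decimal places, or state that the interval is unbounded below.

Test eqn y'=λy, z=hλ:
  y_{n+1} = y_n + z·[2/3·y_n + 1/3·y_{n+1}] ⇒ (1 − 1/3z)y_{n+1} = (1 + 2/3z)y_n
  Hence R(z) = (1 + 2/3z)/(1 − 1/3z).

Boundary: |R(x)|=1, x<0.
x=-0.45: |R|=0.6087
R=−1: 1+2/3x = −1+1/3x ⇒ -1/3x=2 ⇒ x=2/(-1/3)=-6.0000
Confirm numerically:
  x=-4.757: |R|=0.83976 <1
  x=-4.319: |R|=0.77032 <1
  x=-3.778: |R|=0.67217 <1
  x=-2.956: |R|=0.48892 <1
  x=-6.585: |R|=1.06103 >1
  x=-6.301: |R|=1.03236 >1
So |R|<1 on (-6.0000, 0).

left endpoint -6.0000.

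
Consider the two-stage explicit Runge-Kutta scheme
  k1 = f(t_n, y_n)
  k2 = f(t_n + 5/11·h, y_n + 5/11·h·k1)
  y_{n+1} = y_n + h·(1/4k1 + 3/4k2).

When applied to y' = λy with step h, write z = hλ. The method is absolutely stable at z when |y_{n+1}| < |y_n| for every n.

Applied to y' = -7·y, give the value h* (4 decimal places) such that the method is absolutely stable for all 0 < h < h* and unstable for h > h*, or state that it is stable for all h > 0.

Test eqn y'=λy, z=hλ:
  k1=λy_n ⇒ h·k1=z·y_n;  k2=λ(1+5/11z)y_n ⇒ h·k2=z(1+5/11z)y_n
  y_{n+1}/y_n = 1 + 1/4z + 3/4z(1+5/11z) = 1 + z + 15/44z²
  Hence R(z) = 1 + z + 15/44z².

Solve |R(x)|<1 on ℝ⁻.
x=-1.03: |R|=0.3317
R=1: x+15/44x²=0 ⇒ x=−44/15=-2.9333; min R=1−1/(4·15/44)=0.2667>−1
Confirm numerically:
  x=-2.462: |R|=0.60440 <1
  x=-1.777: |R|=0.29950 <1
  x=-1.651: |R|=0.27825 <1
  x=-3.529: |R|=1.71663 >1
  x=-3.416: |R|=1.56209 >1
  x=-3.069: |R|=1.14194 >1
So |R|<1 on (-2.9333, 0).

(-2.9333,0); λ=-7 ⇒ h* = (44/15)/7 = 0.4190.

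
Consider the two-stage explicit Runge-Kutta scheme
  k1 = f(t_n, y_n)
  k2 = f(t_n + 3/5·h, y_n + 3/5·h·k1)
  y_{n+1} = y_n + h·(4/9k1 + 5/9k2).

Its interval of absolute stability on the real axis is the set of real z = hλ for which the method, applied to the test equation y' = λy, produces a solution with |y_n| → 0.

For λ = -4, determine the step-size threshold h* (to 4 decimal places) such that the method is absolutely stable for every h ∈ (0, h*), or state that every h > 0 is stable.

With y'=λy (z=hλ):
  k1=λy_n ⇒ h·k1=z·y_n;  k2=λ(1+3/5z)y_n ⇒ h·k2=z(1+3/5z)y_n
  y_{n+1}/y_n = 1 + 4/9z + 5/9z(1+3/5z) = 1 + z + 1/3z²
  R(z) = 1 + z + 1/3z².

Find x<0 with |R(x)|<1.
x=-0.35: |R|=0.6908
R=1: x+1/3x²=0 ⇒ x=−3=-3.0000; min R=1−1/(4·1/3)=0.2500>−1
Confirm numerically:
  x=-2.186: |R|=0.40687 <1
  x=-1.639: |R|=0.25644 <1
  x=-1.491: |R|=0.25003 <1
  x=-3.352: |R|=1.39330 >1
  x=-3.345: |R|=1.38468 >1
Interval (-3.0000, 0).

(-3.0000,0); λ=-4 ⇒ h* = (3)/4 = 0.7500.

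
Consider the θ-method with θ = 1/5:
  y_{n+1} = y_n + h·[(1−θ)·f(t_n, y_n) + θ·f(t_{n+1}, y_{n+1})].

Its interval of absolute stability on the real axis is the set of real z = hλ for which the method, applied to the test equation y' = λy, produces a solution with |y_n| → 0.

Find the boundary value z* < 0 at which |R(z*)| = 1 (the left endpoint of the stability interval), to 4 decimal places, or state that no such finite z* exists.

On y'=λy, z=hλ:
  y_{n+1} = y_n + z·[4/5·y_n + 1/5·y_{n+1}] ⇒ (1 − 1/5z)y_{n+1} = (1 + 4/5z)y_n
  Hence R(z) = (1 + 4/5z)/(1 − 1/5z).

Find x<0 with |R(x)|<1.
x=-0.44: |R|=0.5956
R=−1: 1+4/5x = −1+1/5x ⇒ -3/5x=2 ⇒ x=2/(-3/5)=-3.3333
Confirm numerically:
  x=-3.099: |R|=0.91320 <1
  x=-2.670: |R|=0.74055 <1
  x=-2.481: |R|=0.65820 <1
  x=-1.804: |R|=0.32569 <1
  x=-3.799: |R|=1.15877 >1
  x=-3.522: |R|=1.06642 >1
  x=-3.499: |R|=1.05848 >1
So |R|<1 on (-3.3333, 0).

z* = -3.3333.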